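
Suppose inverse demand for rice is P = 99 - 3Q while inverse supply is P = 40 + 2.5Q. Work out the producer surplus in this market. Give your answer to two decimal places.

143.84

Equilibrium: 99 - 3Q = 40 + 2.5Q, so Q* = 10.7273 and P* = 66.8182.
Producer surplus is the triangle above supply below P*: (1/2)(10.7273)(66.8182 - 40) = (1/2)(10.7273)(26.8182) = 143.843.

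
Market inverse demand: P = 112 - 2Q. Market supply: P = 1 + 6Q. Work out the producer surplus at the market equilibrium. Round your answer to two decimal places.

577.55

Equilibrium: 112 - 2Q = 1 + 6Q, so Q* = 13.875 and P* = 84.25.
The supply curve's price intercept is 1, so PS = (1/2)(Q*)(P* - 1) = (1/2)(13.875)(83.25) = 577.5469.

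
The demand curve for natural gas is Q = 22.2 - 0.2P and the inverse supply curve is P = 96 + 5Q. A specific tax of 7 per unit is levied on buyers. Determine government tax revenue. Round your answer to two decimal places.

Rewriting demand in inverse form: P = 111 - 5Q.
Pre-tax equilibrium: 111 - 5Q = 96 + 5Q gives Q* = 1.5, P* = 103.5.
With the tax, buyers' net willingness to pay falls by 7: (111 - 7) - 5Q = 96 + 5Q, so Q_t = 0.8. Buyers pay P_b = 107; sellers receive P_s = P_b - 7 = 100.
Revenue is the tax times quantity traded: 7 x 0.8 = 5.6.

5.60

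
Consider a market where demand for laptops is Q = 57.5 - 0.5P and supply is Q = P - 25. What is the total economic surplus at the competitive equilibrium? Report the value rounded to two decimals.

Rewriting demand in inverse form: P = 115 - 2Q.
Rewriting supply in inverse form: P = 25 + Q.
Equilibrium: 115 - 2Q = 25 + Q, so Q* = 30 and P* = 55.
Total surplus is the full triangle between the curves from 0 to Q*: (1/2)(30)(115 - 25) = 1350.

1350.00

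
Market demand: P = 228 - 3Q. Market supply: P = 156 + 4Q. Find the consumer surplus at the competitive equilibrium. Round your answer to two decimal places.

Equilibrium: 228 - 3Q = 156 + 4Q, so Q* = 10.2857 and P* = 197.1429.
The demand choke price is 228, so CS = (1/2)(Q*)(228 - P*) = (1/2)(10.2857)(30.8571) = 158.6939.

158.69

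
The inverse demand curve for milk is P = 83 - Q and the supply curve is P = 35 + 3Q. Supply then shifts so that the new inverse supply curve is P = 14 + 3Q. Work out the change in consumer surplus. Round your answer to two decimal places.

Initial equilibrium: Q_0 = 12, P_0 = 71; CS_0 = (1/2)(12)(12) = 72, PS_0 = (1/2)(12)(36) = 216.
New equilibrium: 83 - Q = 14 + 3Q gives Q_1 = 17.25, P_1 = 65.75; CS_1 = 148.7812, PS_1 = 446.3438.
Change in consumer surplus = 148.7812 - 72 = 76.7812.

76.78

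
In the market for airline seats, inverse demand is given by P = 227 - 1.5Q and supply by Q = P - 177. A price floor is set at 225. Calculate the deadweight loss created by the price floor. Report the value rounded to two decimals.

Rewriting supply in inverse form: P = 177 + Q.
Free-market equilibrium: 227 - 1.5Q = 177 + Q gives Q* = 20, P* = 197.
At the floor price 225, quantity demanded is (227 - 225)/1.5 = 1.3333; demand is the short side, so Q = 1.3333 trades at P = 225.
At Q = 1.3333 the demand price is 225 and the supply price is 178.3333. Deadweight loss is the triangle between the curves from 1.3333 to 20: (1/2)(225 - 178.3333)(20 - 1.3333) = 435.5556.

435.56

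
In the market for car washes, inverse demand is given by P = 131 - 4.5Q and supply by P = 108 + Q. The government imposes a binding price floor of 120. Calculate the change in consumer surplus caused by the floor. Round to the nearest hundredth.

-25.90

Without the control, 131 - 4.5Q = 108 + Q so Q* = 4.1818 and P* = 112.1818.
At the floor price 120, quantity demanded is (131 - 120)/4.5 = 2.4444; demand is the short side, so Q = 2.4444 trades at P = 120.
CS goes from (1/2)(4.1818)(18.8182) = 39.3471 to 13.4444 (computed as (131 - 120)(2.4444) - (1/2)(4.5)(2.4444)^2), a change of -25.9027.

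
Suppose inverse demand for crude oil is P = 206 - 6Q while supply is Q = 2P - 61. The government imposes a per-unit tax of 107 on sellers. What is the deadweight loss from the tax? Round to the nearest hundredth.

880.69

Rewriting supply in inverse form: P = 30.5 + 0.5Q.
Without the tax, 206 - 6Q = 30.5 + 0.5Q so Q* = 27 and P* = 44.
With the tax, sellers need 107 more per unit: 206 - 6Q = 30.5 + 0.5Q + 107, so Q_t = 10.5385. Buyers pay P_b = 142.7692; sellers receive P_s = P_b - 107 = 35.7692.
Deadweight loss is the triangle between the curves from Q_t to Q*: (1/2)(27 - 10.5385)(107) = 880.6923.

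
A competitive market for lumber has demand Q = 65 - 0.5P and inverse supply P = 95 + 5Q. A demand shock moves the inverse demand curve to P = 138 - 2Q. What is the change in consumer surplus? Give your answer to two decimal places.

Rewriting demand in inverse form: P = 130 - 2Q.
Initial equilibrium: Q_0 = 5, P_0 = 120; CS_0 = (1/2)(5)(10) = 25, PS_0 = (1/2)(5)(25) = 62.5.
New equilibrium: 138 - 2Q = 95 + 5Q gives Q_1 = 6.1429, P_1 = 125.7143; CS_1 = 37.7347, PS_1 = 94.3367.
Change in consumer surplus = 37.7347 - 25 = 12.7347.

12.73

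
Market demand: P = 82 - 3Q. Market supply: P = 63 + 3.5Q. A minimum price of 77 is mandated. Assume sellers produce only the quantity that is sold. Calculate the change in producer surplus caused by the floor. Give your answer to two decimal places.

3.52

Without the control, 82 - 3Q = 63 + 3.5Q so Q* = 2.9231 and P* = 73.2308.
At the floor price 77, quantity demanded is (82 - 77)/3 = 1.6667; demand is the short side, so Q = 1.6667 trades at P = 77.
PS goes from (1/2)(2.9231)(10.2308) = 14.9527 to 18.4722 (computed as (77 - 63)(1.6667) - (1/2)(3.5)(1.6667)^2), a change of 3.5196.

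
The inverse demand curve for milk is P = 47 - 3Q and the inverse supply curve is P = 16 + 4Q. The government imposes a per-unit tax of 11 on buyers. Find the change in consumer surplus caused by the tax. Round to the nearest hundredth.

Without the tax, 47 - 3Q = 16 + 4Q so Q* = 4.4286 and P* = 33.7143.
A tax on buyers shifts demand down by 11: (47 - 11) - 3Q = 16 + 4Q, so Q_t = 2.8571. Buyers pay P_b = 38.4286; sellers receive P_s = P_b - 11 = 27.4286.
Consumers lose the trapezoid between P* and P_b out to Q_t plus the triangle from Q_t to Q*: change in CS = 12.2449 - 29.4184 = -17.1735.

-17.17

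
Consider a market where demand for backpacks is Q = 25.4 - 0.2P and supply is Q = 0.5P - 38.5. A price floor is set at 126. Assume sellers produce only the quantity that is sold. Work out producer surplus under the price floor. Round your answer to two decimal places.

9.76

Rewriting demand in inverse form: P = 127 - 5Q.
Rewriting supply in inverse form: P = 77 + 2Q.
Free-market equilibrium: 127 - 5Q = 77 + 2Q gives Q* = 7.1429, P* = 91.2857.
At P = 126, buyers demand (127 - 126)/5 = 0.2 while sellers would supply more, so the quantity traded is 0.2 at price 126.
The supply price at Q = 0.2 is 77.4. PS is the trapezoid between 126 and supply over [0, 0.2]: (1/2)[(126 - 77) + (126 - 77.4)](0.2) = 9.76.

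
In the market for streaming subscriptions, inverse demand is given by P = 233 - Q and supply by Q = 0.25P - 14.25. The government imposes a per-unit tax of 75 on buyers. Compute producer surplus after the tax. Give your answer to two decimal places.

816.08

Rewriting supply in inverse form: P = 57 + 4Q.
Without the tax, 233 - Q = 57 + 4Q so Q* = 35.2 and P* = 197.8.
With the tax, buyers' net willingness to pay falls by 75: (233 - 75) - Q = 57 + 4Q, so Q_t = 20.2. Buyers pay P_b = 212.8; sellers receive P_s = P_b - 75 = 137.8.
Producer surplus is the triangle above supply below P_s: (1/2)(20.2)(137.8 - 57) = 816.08.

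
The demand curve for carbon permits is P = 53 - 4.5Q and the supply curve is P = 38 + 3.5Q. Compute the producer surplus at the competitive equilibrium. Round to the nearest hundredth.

Setting demand equal to supply, 15 = 8Q, so Q* = 1.875 and P* = 44.5625.
PS is the area between P* and the supply curve from 0 to Q*: (1/2)(1.875)(6.5625) = 6.1523.

6.15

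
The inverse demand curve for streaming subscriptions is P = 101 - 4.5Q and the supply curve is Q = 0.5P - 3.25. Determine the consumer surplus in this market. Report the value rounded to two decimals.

Rewriting supply in inverse form: P = 6.5 + 2Q.
Equilibrium: 101 - 4.5Q = 6.5 + 2Q, so Q* = 14.5385 and P* = 35.5769.
CS is the area between the demand curve and P* from 0 to Q*: (1/2)(14.5385)(65.4231) = 475.5754.

475.58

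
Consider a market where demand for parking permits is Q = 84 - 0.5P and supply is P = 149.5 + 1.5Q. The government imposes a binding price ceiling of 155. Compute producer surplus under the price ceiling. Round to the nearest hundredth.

Rewriting demand in inverse form: P = 168 - 2Q.
Free-market equilibrium: 168 - 2Q = 149.5 + 1.5Q gives Q* = 5.2857, P* = 157.4286.
At the ceiling price 155, quantity supplied is (155 - 149.5)/1.5 = 3.6667; supply is the short side, so Q = 3.6667 trades at P = 155.
PS is the triangle above supply below 155: (1/2)(3.6667)(155 - 149.5) = 10.0833.

10.08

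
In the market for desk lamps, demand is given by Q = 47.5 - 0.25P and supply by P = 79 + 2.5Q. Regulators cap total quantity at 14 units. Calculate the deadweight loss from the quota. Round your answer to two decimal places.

30.77

Rewriting demand in inverse form: P = 190 - 4Q.
Unrestricted equilibrium: Q* = (190 - 79)/(4 + 2.5) = 17.0769.
At Q = 14 the demand price is 190 - 4(14) = 134 and the supply price is 79 + 2.5(14) = 114.
DWL = (1/2)(gap between curves at 14) x (Q* - 14) = (1/2)(20)(3.0769) = 30.7692.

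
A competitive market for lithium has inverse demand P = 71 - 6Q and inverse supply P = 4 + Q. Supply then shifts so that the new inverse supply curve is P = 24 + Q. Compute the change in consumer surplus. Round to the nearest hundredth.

Initial equilibrium: Q_0 = 9.5714, P_0 = 13.5714; CS_0 = (1/2)(9.5714)(57.4286) = 274.8367, PS_0 = (1/2)(9.5714)(9.5714) = 45.8061.
New equilibrium: 71 - 6Q = 24 + Q gives Q_1 = 6.7143, P_1 = 30.7143; CS_1 = 135.2449, PS_1 = 22.5408.
Change in consumer surplus = 135.2449 - 274.8367 = -139.5918.

-139.59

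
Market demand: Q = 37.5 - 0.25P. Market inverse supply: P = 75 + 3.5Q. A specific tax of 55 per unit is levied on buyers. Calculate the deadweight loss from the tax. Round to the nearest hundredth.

Rewriting demand in inverse form: P = 150 - 4Q.
Without the tax, 150 - 4Q = 75 + 3.5Q so Q* = 10 and P* = 110.
A tax on buyers shifts demand down by 55: (150 - 55) - 4Q = 75 + 3.5Q, so Q_t = 2.6667. Buyers pay P_b = 139.3333; sellers receive P_s = P_b - 55 = 84.3333.
The welfare triangle lost has base Q* - Q_t = 7.3333 and height t = 55, so DWL = (1/2)(7.3333)(55) = 201.6667.

201.67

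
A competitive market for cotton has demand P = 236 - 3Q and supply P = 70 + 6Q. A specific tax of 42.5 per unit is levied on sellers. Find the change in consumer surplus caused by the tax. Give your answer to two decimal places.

Pre-tax equilibrium: 236 - 3Q = 70 + 6Q gives Q* = 18.4444, P* = 180.6667.
With the tax, sellers need 42.5 more per unit: 236 - 3Q = 70 + 6Q + 42.5, so Q_t = 13.7222. Buyers pay P_b = 194.8333; sellers receive P_s = P_b - 42.5 = 152.3333.
CS falls from (1/2)(18.4444)(55.3333) = 510.2963 to (1/2)(13.7222)(41.1667) = 282.4491, a change of -227.8472.

-227.85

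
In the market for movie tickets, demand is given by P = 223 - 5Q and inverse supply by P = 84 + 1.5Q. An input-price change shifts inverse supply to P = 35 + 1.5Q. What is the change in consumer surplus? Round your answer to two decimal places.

Initial equilibrium: Q_0 = 21.3846, P_0 = 116.0769; CS_0 = (1/2)(21.3846)(106.9231) = 1143.2544, PS_0 = (1/2)(21.3846)(32.0769) = 342.9763.
New equilibrium: 223 - 5Q = 35 + 1.5Q gives Q_1 = 28.9231, P_1 = 78.3846; CS_1 = 2091.3609, PS_1 = 627.4083.
Change in consumer surplus = 2091.3609 - 1143.2544 = 948.1065.

948.11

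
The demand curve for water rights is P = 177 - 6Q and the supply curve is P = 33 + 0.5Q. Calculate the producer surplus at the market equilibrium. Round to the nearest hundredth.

Setting demand equal to supply, 144 = 6.5Q, so Q* = 22.1538 and P* = 44.0769.
The supply curve's price intercept is 33, so PS = (1/2)(Q*)(P* - 33) = (1/2)(22.1538)(11.0769) = 122.6982.

122.70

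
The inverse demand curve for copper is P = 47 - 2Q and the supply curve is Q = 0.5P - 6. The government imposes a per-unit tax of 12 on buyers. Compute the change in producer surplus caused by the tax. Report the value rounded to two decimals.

-43.50

Rewriting supply in inverse form: P = 12 + 2Q.
Without the tax, 47 - 2Q = 12 + 2Q so Q* = 8.75 and P* = 29.5.
A tax on buyers shifts demand down by 12: (47 - 12) - 2Q = 12 + 2Q, so Q_t = 5.75. Buyers pay P_b = 35.5; sellers receive P_s = P_b - 12 = 23.5.
Producers lose the trapezoid between P_s and P* out to Q_t plus the triangle from Q_t to Q*: change in PS = 33.0625 - 76.5625 = -43.5.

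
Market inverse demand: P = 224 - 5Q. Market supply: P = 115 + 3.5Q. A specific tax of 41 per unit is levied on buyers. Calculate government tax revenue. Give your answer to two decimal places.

328.00

Pre-tax equilibrium: 224 - 5Q = 115 + 3.5Q gives Q* = 12.8235, P* = 159.8824.
A tax on buyers shifts demand down by 41: (224 - 41) - 5Q = 115 + 3.5Q, so Q_t = 8. Buyers pay P_b = 184; sellers receive P_s = P_b - 41 = 143.
Tax revenue = t x Q_t = 41 x 8 = 328.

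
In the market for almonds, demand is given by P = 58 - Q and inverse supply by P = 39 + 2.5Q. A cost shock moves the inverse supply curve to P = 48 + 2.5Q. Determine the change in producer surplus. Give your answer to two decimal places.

-26.63

Initial equilibrium: Q_0 = 5.4286, P_0 = 52.5714; CS_0 = (1/2)(5.4286)(5.4286) = 14.7347, PS_0 = (1/2)(5.4286)(13.5714) = 36.8367.
New equilibrium: 58 - Q = 48 + 2.5Q gives Q_1 = 2.8571, P_1 = 55.1429; CS_1 = 4.0816, PS_1 = 10.2041.
Change in producer surplus = 10.2041 - 36.8367 = -26.6327.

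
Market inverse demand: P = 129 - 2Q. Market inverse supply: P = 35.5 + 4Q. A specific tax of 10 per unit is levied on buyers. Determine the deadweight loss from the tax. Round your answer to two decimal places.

8.33

Without the tax, 129 - 2Q = 35.5 + 4Q so Q* = 15.5833 and P* = 97.8333.
With the tax, buyers' net willingness to pay falls by 10: (129 - 10) - 2Q = 35.5 + 4Q, so Q_t = 13.9167. Buyers pay P_b = 101.1667; sellers receive P_s = P_b - 10 = 91.1667.
The welfare triangle lost has base Q* - Q_t = 1.6667 and height t = 10, so DWL = (1/2)(1.6667)(10) = 8.3333.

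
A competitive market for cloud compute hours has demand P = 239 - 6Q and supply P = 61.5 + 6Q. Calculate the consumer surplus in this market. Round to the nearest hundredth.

656.38

Equilibrium: 239 - 6Q = 61.5 + 6Q, so Q* = 14.7917 and P* = 150.25.
CS is the area between the demand curve and P* from 0 to Q*: (1/2)(14.7917)(88.75) = 656.3802.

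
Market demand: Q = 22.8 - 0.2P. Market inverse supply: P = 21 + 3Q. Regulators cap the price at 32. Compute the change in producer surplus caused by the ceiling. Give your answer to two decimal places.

Rewriting demand in inverse form: P = 114 - 5Q.
Without the control, 114 - 5Q = 21 + 3Q so Q* = 11.625 and P* = 55.875.
At P = 32, sellers supply (32 - 21)/3 = 3.6667 while buyers want more, so the quantity traded is 3.6667 at price 32.
PS goes from (1/2)(11.625)(34.875) = 202.7109 to 20.1667 (computed as (32 - 21)(3.6667) - (1/2)(3)(3.6667)^2), a change of -182.5443.

-182.54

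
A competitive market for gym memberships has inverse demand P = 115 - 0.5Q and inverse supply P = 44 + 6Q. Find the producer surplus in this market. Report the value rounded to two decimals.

Setting demand equal to supply, 71 = 6.5Q, so Q* = 10.9231 and P* = 109.5385.
The supply curve's price intercept is 44, so PS = (1/2)(Q*)(P* - 44) = (1/2)(10.9231)(65.5385) = 357.9408.

357.94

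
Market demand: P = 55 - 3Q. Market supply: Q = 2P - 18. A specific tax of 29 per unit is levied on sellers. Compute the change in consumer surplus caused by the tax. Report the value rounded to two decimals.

-223.71

Rewriting supply in inverse form: P = 9 + 0.5Q.
Pre-tax equilibrium: 55 - 3Q = 9 + 0.5Q gives Q* = 13.1429, P* = 15.5714.
A tax on sellers shifts supply up by 29: 55 - 3Q = 9 + 0.5Q + 29, so Q_t = 4.8571. Buyers pay P_b = 40.4286; sellers receive P_s = P_b - 29 = 11.4286.
CS falls from (1/2)(13.1429)(39.4286) = 259.102 to (1/2)(4.8571)(14.5714) = 35.3878, a change of -223.7143.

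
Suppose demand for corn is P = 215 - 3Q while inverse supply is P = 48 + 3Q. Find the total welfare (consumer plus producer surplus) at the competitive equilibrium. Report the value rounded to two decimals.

Setting demand equal to supply, 167 = 6Q, so Q* = 27.8333 and P* = 131.5.
CS = (1/2)(27.8333)(83.5) = 1162.0417 and PS = (1/2)(27.8333)(83.5) = 1162.0417, so total surplus = 2324.0833.

2324.08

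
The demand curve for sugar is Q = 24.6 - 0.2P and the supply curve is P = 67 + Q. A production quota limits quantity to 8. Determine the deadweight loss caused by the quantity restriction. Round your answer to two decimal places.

Rewriting demand in inverse form: P = 123 - 5Q.
Unrestricted equilibrium: Q* = (123 - 67)/(5 + 1) = 9.3333.
At Q = 8 the demand price is 123 - 5(8) = 83 and the supply price is 67 + (8) = 75.
Deadweight loss is the triangle between the curves from 8 to 9.3333: (1/2)(83 - 75)(9.3333 - 8) = 5.3333.

5.33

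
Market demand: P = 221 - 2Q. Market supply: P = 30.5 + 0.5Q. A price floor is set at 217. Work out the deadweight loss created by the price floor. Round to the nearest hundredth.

Free-market equilibrium: 221 - 2Q = 30.5 + 0.5Q gives Q* = 76.2, P* = 68.6.
At P = 217, buyers demand (221 - 217)/2 = 2 while sellers would supply more, so the quantity traded is 2 at price 217.
The lost-trades triangle has base Q* - 2 = 74.2 and height equal to the gap between the curves at Q = 2, which is 217 - 31.5 = 185.5. DWL = (1/2)(74.2)(185.5) = 6882.05.

6882.05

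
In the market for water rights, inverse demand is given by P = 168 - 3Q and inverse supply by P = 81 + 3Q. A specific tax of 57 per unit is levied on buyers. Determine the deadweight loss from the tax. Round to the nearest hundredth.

Without the tax, 168 - 3Q = 81 + 3Q so Q* = 14.5 and P* = 124.5.
With the tax, buyers' net willingness to pay falls by 57: (168 - 57) - 3Q = 81 + 3Q, so Q_t = 5. Buyers pay P_b = 153; sellers receive P_s = P_b - 57 = 96.
The welfare triangle lost has base Q* - Q_t = 9.5 and height t = 57, so DWL = (1/2)(9.5)(57) = 270.75.

270.75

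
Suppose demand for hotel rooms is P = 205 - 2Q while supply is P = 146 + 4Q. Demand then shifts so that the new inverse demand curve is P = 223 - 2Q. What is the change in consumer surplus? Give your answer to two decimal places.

Initial equilibrium: Q_0 = 9.8333, P_0 = 185.3333; CS_0 = (1/2)(9.8333)(19.6667) = 96.6944, PS_0 = (1/2)(9.8333)(39.3333) = 193.3889.
New equilibrium: 223 - 2Q = 146 + 4Q gives Q_1 = 12.8333, P_1 = 197.3333; CS_1 = 164.6944, PS_1 = 329.3889.
Change in consumer surplus = 164.6944 - 96.6944 = 68.

68.00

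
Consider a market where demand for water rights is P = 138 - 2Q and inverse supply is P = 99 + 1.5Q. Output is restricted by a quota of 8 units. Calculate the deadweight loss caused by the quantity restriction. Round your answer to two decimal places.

17.29

Unrestricted equilibrium: Q* = (138 - 99)/(2 + 1.5) = 11.1429.
At Q = 8 the demand price is 138 - 2(8) = 122 and the supply price is 99 + 1.5(8) = 111.
DWL = (1/2)(gap between curves at 8) x (Q* - 8) = (1/2)(11)(3.1429) = 17.2857.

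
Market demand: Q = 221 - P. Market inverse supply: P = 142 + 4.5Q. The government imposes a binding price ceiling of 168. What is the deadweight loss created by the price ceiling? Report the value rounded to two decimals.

Rewriting demand in inverse form: P = 221 - Q.
Without the control, 221 - Q = 142 + 4.5Q so Q* = 14.3636 and P* = 206.6364.
At the ceiling price 168, quantity supplied is (168 - 142)/4.5 = 5.7778; supply is the short side, so Q = 5.7778 trades at P = 168.
The lost-trades triangle has base Q* - 5.7778 = 8.5859 and height equal to the gap between the curves at Q = 5.7778, which is 215.2222 - 168 = 47.2222. DWL = (1/2)(8.5859)(47.2222) = 202.7217.

202.72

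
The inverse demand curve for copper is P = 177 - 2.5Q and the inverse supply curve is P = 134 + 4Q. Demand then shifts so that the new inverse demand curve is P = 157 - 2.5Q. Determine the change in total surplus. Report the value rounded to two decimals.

Initial equilibrium: Q_0 = 6.6154, P_0 = 160.4615; CS_0 = (1/2)(6.6154)(16.5385) = 54.7041, PS_0 = (1/2)(6.6154)(26.4615) = 87.5266.
New equilibrium: 157 - 2.5Q = 134 + 4Q gives Q_1 = 3.5385, P_1 = 148.1538; CS_1 = 15.6509, PS_1 = 25.0414.
Change in total surplus = (15.6509 + 25.0414) - (54.7041 + 87.5266) = -101.5385.

-101.54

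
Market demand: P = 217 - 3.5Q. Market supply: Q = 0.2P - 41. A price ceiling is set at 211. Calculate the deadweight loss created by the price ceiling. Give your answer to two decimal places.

0.19

Rewriting supply in inverse form: P = 205 + 5Q.
Free-market equilibrium: 217 - 3.5Q = 205 + 5Q gives Q* = 1.4118, P* = 212.0588.
At P = 211, sellers supply (211 - 205)/5 = 1.2 while buyers want more, so the quantity traded is 1.2 at price 211.
The lost-trades triangle has base Q* - 1.2 = 0.2118 and height equal to the gap between the curves at Q = 1.2, which is 212.8 - 211 = 1.8. DWL = (1/2)(0.2118)(1.8) = 0.1906.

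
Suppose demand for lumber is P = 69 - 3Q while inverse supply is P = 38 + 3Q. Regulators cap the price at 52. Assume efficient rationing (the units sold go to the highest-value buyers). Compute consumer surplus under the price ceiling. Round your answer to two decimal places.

Free-market equilibrium: 69 - 3Q = 38 + 3Q gives Q* = 5.1667, P* = 53.5.
At P = 52, sellers supply (52 - 38)/3 = 4.6667 while buyers want more, so the quantity traded is 4.6667 at price 52.
The demand price at Q = 4.6667 is 55. CS is the trapezoid between demand and 52 over [0, 4.6667]: (1/2)[(69 - 52) + (55 - 52)](4.6667) = 46.6667.

46.67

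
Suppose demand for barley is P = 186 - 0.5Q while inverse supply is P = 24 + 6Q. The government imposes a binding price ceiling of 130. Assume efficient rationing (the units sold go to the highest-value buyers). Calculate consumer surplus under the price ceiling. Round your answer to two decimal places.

Without the control, 186 - 0.5Q = 24 + 6Q so Q* = 24.9231 and P* = 173.5385.
At P = 130, sellers supply (130 - 24)/6 = 17.6667 while buyers want more, so the quantity traded is 17.6667 at price 130.
The demand price at Q = 17.6667 is 177.1667. CS is the trapezoid between demand and 130 over [0, 17.6667]: (1/2)[(186 - 130) + (177.1667 - 130)](17.6667) = 911.3056.

911.31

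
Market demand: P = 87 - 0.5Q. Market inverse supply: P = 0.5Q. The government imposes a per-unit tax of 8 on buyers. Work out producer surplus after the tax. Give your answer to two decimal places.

Pre-tax equilibrium: 87 - 0.5Q = 0.5Q gives Q* = 87, P* = 43.5.
With the tax, buyers' net willingness to pay falls by 8: (87 - 8) - 0.5Q = 0.5Q, so Q_t = 79. Buyers pay P_b = 47.5; sellers receive P_s = P_b - 8 = 39.5.
Producer surplus is the triangle above supply below P_s: (1/2)(79)(39.5 - 0) = 1560.25.

1560.25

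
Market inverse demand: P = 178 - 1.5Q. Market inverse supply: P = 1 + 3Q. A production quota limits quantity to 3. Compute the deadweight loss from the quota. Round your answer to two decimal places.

2970.25

Unrestricted equilibrium: Q* = (178 - 1)/(1.5 + 3) = 39.3333.
At Q = 3 the demand price is 178 - 1.5(3) = 173.5 and the supply price is 1 + 3(3) = 10.
DWL = (1/2)(gap between curves at 3) x (Q* - 3) = (1/2)(163.5)(36.3333) = 2970.25.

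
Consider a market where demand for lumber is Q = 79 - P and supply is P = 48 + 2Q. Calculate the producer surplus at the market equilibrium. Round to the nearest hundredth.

106.78

Rewriting demand in inverse form: P = 79 - Q.
Equilibrium: 79 - Q = 48 + 2Q, so Q* = 10.3333 and P* = 68.6667.
The supply curve's price intercept is 48, so PS = (1/2)(Q*)(P* - 48) = (1/2)(10.3333)(20.6667) = 106.7778.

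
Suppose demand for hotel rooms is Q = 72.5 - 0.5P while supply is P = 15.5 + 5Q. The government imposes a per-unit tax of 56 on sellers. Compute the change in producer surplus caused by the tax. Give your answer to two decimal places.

-580.00

Rewriting demand in inverse form: P = 145 - 2Q.
Without the tax, 145 - 2Q = 15.5 + 5Q so Q* = 18.5 and P* = 108.
A tax on sellers shifts supply up by 56: 145 - 2Q = 15.5 + 5Q + 56, so Q_t = 10.5. Buyers pay P_b = 124; sellers receive P_s = P_b - 56 = 68.
PS falls from (1/2)(18.5)(92.5) = 855.625 to (1/2)(10.5)(52.5) = 275.625, a change of -580.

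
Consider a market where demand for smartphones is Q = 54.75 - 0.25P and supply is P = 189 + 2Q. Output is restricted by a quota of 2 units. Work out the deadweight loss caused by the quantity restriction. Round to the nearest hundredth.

Rewriting demand in inverse form: P = 219 - 4Q.
Unrestricted equilibrium: Q* = (219 - 189)/(4 + 2) = 5.
At Q = 2 the demand price is 219 - 4(2) = 211 and the supply price is 189 + 2(2) = 193.
Deadweight loss is the triangle between the curves from 2 to 5: (1/2)(211 - 193)(5 - 2) = 27.

27.00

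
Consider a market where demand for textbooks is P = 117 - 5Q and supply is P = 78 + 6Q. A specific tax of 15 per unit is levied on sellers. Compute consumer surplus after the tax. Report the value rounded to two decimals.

11.90

Without the tax, 117 - 5Q = 78 + 6Q so Q* = 3.5455 and P* = 99.2727.
A tax on sellers shifts supply up by 15: 117 - 5Q = 78 + 6Q + 15, so Q_t = 2.1818. Buyers pay P_b = 106.0909; sellers receive P_s = P_b - 15 = 91.0909.
CS = (1/2)(Q_t)(117 - P_b) = (1/2)(2.1818)(10.9091) = 11.9008.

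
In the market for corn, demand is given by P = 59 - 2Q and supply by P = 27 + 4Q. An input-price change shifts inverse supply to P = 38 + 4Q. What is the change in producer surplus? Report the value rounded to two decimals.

-32.39

Initial equilibrium: Q_0 = 5.3333, P_0 = 48.3333; CS_0 = (1/2)(5.3333)(10.6667) = 28.4444, PS_0 = (1/2)(5.3333)(21.3333) = 56.8889.
New equilibrium: 59 - 2Q = 38 + 4Q gives Q_1 = 3.5, P_1 = 52; CS_1 = 12.25, PS_1 = 24.5.
Change in producer surplus = 24.5 - 56.8889 = -32.3889.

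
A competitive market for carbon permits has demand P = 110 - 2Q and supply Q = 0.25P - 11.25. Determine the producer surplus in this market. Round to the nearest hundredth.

Rewriting supply in inverse form: P = 45 + 4Q.
Setting demand equal to supply, 65 = 6Q, so Q* = 10.8333 and P* = 88.3333.
The supply curve's price intercept is 45, so PS = (1/2)(Q*)(P* - 45) = (1/2)(10.8333)(43.3333) = 234.7222.

234.72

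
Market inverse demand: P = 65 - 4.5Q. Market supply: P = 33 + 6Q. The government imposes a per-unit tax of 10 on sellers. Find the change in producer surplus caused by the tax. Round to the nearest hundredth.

Without the tax, 65 - 4.5Q = 33 + 6Q so Q* = 3.0476 and P* = 51.2857.
With the tax, sellers need 10 more per unit: 65 - 4.5Q = 33 + 6Q + 10, so Q_t = 2.0952. Buyers pay P_b = 55.5714; sellers receive P_s = P_b - 10 = 45.5714.
Producers lose the trapezoid between P_s and P* out to Q_t plus the triangle from Q_t to Q*: change in PS = 13.1701 - 27.8639 = -14.6939.

-14.69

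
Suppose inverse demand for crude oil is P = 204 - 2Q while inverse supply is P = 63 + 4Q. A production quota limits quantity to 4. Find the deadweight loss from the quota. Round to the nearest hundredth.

1140.75

Without the quota, 204 - 2Q = 63 + 4Q gives Q* = 23.5.
At Q = 4 the demand price is 204 - 2(4) = 196 and the supply price is 63 + 4(4) = 79.
Deadweight loss is the triangle between the curves from 4 to 23.5: (1/2)(196 - 79)(23.5 - 4) = 1140.75.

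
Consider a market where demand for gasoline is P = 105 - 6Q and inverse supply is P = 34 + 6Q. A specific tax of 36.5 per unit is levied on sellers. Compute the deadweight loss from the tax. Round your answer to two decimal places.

55.51

Pre-tax equilibrium: 105 - 6Q = 34 + 6Q gives Q* = 5.9167, P* = 69.5.
A tax on sellers shifts supply up by 36.5: 105 - 6Q = 34 + 6Q + 36.5, so Q_t = 2.875. Buyers pay P_b = 87.75; sellers receive P_s = P_b - 36.5 = 51.25.
The welfare triangle lost has base Q* - Q_t = 3.0417 and height t = 36.5, so DWL = (1/2)(3.0417)(36.5) = 55.5104.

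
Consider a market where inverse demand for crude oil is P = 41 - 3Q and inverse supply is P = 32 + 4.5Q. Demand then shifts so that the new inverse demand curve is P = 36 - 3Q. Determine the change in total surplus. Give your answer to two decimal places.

-4.33

Initial equilibrium: Q_0 = 1.2, P_0 = 37.4; CS_0 = (1/2)(1.2)(3.6) = 2.16, PS_0 = (1/2)(1.2)(5.4) = 3.24.
New equilibrium: 36 - 3Q = 32 + 4.5Q gives Q_1 = 0.5333, P_1 = 34.4; CS_1 = 0.4267, PS_1 = 0.64.
Change in total surplus = (0.4267 + 0.64) - (2.16 + 3.24) = -4.3333.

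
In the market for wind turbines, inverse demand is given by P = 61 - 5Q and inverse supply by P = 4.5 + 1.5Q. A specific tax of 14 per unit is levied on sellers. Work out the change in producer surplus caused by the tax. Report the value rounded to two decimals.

Without the tax, 61 - 5Q = 4.5 + 1.5Q so Q* = 8.6923 and P* = 17.5385.
With the tax, sellers need 14 more per unit: 61 - 5Q = 4.5 + 1.5Q + 14, so Q_t = 6.5385. Buyers pay P_b = 28.3077; sellers receive P_s = P_b - 14 = 14.3077.
Producers lose the trapezoid between P_s and P* out to Q_t plus the triangle from Q_t to Q*: change in PS = 32.0636 - 56.6672 = -24.6036.

-24.60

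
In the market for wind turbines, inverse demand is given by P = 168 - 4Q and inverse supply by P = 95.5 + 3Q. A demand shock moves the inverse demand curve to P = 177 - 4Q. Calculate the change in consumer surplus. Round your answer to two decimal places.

56.57

Initial equilibrium: Q_0 = 10.3571, P_0 = 126.5714; CS_0 = (1/2)(10.3571)(41.4286) = 214.5408, PS_0 = (1/2)(10.3571)(31.0714) = 160.9056.
New equilibrium: 177 - 4Q = 95.5 + 3Q gives Q_1 = 11.6429, P_1 = 130.4286; CS_1 = 271.1122, PS_1 = 203.3342.
Change in consumer surplus = 271.1122 - 214.5408 = 56.5714.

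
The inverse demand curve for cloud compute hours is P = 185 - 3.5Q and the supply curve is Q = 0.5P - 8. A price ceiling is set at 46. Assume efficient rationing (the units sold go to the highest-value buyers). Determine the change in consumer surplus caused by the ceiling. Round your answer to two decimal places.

38.96

Rewriting supply in inverse form: P = 16 + 2Q.
Free-market equilibrium: 185 - 3.5Q = 16 + 2Q gives Q* = 30.7273, P* = 77.4545.
At P = 46, sellers supply (46 - 16)/2 = 15 while buyers want more, so the quantity traded is 15 at price 46.
CS goes from (1/2)(30.7273)(107.5455) = 1652.2893 to 1691.25 (computed as (185 - 46)(15) - (1/2)(3.5)(15)^2), a change of 38.9607.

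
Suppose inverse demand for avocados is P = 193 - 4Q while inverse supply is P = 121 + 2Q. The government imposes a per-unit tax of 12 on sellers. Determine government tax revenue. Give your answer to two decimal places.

Pre-tax equilibrium: 193 - 4Q = 121 + 2Q gives Q* = 12, P* = 145.
With the tax, sellers need 12 more per unit: 193 - 4Q = 121 + 2Q + 12, so Q_t = 10. Buyers pay P_b = 153; sellers receive P_s = P_b - 12 = 141.
Tax revenue = t x Q_t = 12 x 10 = 120.

120.00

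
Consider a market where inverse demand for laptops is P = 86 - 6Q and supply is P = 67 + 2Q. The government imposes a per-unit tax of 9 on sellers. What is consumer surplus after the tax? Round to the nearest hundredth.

4.69

Without the tax, 86 - 6Q = 67 + 2Q so Q* = 2.375 and P* = 71.75.
With the tax, sellers need 9 more per unit: 86 - 6Q = 67 + 2Q + 9, so Q_t = 1.25. Buyers pay P_b = 78.5; sellers receive P_s = P_b - 9 = 69.5.
Consumer surplus is the triangle under demand above P_b: (1/2)(1.25)(86 - 78.5) = 4.6875.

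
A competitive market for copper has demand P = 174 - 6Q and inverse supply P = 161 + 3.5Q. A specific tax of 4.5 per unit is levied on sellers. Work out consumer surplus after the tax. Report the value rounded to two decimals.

2.40

Pre-tax equilibrium: 174 - 6Q = 161 + 3.5Q gives Q* = 1.3684, P* = 165.7895.
A tax on sellers shifts supply up by 4.5: 174 - 6Q = 161 + 3.5Q + 4.5, so Q_t = 0.8947. Buyers pay P_b = 168.6316; sellers receive P_s = P_b - 4.5 = 164.1316.
Consumer surplus is the triangle under demand above P_b: (1/2)(0.8947)(174 - 168.6316) = 2.4017.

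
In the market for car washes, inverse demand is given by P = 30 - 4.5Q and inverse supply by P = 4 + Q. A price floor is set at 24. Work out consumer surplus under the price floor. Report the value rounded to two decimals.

4.00

Without the control, 30 - 4.5Q = 4 + Q so Q* = 4.7273 and P* = 8.7273.
At the floor price 24, quantity demanded is (30 - 24)/4.5 = 1.3333; demand is the short side, so Q = 1.3333 trades at P = 24.
CS is the triangle under demand above 24: (1/2)(1.3333)(30 - 24) = 4.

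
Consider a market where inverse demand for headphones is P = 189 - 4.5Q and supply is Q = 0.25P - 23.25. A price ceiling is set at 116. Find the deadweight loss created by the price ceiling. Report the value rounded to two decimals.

Rewriting supply in inverse form: P = 93 + 4Q.
Without the control, 189 - 4.5Q = 93 + 4Q so Q* = 11.2941 and P* = 138.1765.
At the ceiling price 116, quantity supplied is (116 - 93)/4 = 5.75; supply is the short side, so Q = 5.75 trades at P = 116.
At Q = 5.75 the demand price is 163.125 and the supply price is 116. Deadweight loss is the triangle between the curves from 5.75 to 11.2941: (1/2)(163.125 - 116)(11.2941 - 5.75) = 130.6333.

130.63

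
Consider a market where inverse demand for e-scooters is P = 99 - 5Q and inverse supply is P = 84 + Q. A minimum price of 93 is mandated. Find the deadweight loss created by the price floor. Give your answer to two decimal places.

5.07

Without the control, 99 - 5Q = 84 + Q so Q* = 2.5 and P* = 86.5.
At the floor price 93, quantity demanded is (99 - 93)/5 = 1.2; demand is the short side, so Q = 1.2 trades at P = 93.
The lost-trades triangle has base Q* - 1.2 = 1.3 and height equal to the gap between the curves at Q = 1.2, which is 93 - 85.2 = 7.8. DWL = (1/2)(1.3)(7.8) = 5.07.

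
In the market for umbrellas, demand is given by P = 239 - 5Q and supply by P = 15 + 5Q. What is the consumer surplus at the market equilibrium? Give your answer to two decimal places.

1254.40

Setting demand equal to supply, 224 = 10Q, so Q* = 22.4 and P* = 127.
CS is the area between the demand curve and P* from 0 to Q*: (1/2)(22.4)(112) = 1254.4.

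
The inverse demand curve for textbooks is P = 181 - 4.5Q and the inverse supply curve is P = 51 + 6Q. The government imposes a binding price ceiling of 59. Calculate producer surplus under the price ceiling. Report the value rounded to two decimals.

Without the control, 181 - 4.5Q = 51 + 6Q so Q* = 12.381 and P* = 125.2857.
At P = 59, sellers supply (59 - 51)/6 = 1.3333 while buyers want more, so the quantity traded is 1.3333 at price 59.
PS is the triangle above supply below 59: (1/2)(1.3333)(59 - 51) = 5.3333.

5.33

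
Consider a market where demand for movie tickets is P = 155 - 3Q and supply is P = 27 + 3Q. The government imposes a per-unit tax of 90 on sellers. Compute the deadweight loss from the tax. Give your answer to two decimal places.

Pre-tax equilibrium: 155 - 3Q = 27 + 3Q gives Q* = 21.3333, P* = 91.
A tax on sellers shifts supply up by 90: 155 - 3Q = 27 + 3Q + 90, so Q_t = 6.3333. Buyers pay P_b = 136; sellers receive P_s = P_b - 90 = 46.
The welfare triangle lost has base Q* - Q_t = 15 and height t = 90, so DWL = (1/2)(15)(90) = 675.

675.00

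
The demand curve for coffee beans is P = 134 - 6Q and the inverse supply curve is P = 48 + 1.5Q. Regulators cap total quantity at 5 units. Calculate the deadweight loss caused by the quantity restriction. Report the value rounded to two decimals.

156.82

Unrestricted equilibrium: Q* = (134 - 48)/(6 + 1.5) = 11.4667.
At Q = 5 the demand price is 134 - 6(5) = 104 and the supply price is 48 + 1.5(5) = 55.5.
DWL = (1/2)(gap between curves at 5) x (Q* - 5) = (1/2)(48.5)(6.4667) = 156.8167.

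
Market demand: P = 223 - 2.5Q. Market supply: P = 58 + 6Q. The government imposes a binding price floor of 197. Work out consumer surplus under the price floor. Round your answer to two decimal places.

Free-market equilibrium: 223 - 2.5Q = 58 + 6Q gives Q* = 19.4118, P* = 174.4706.
At the floor price 197, quantity demanded is (223 - 197)/2.5 = 10.4; demand is the short side, so Q = 10.4 trades at P = 197.
CS is the triangle under demand above 197: (1/2)(10.4)(223 - 197) = 135.2.

135.20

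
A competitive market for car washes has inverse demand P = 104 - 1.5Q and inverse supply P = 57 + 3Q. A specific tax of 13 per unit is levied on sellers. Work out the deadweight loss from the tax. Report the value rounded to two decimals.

18.78

Pre-tax equilibrium: 104 - 1.5Q = 57 + 3Q gives Q* = 10.4444, P* = 88.3333.
With the tax, sellers need 13 more per unit: 104 - 1.5Q = 57 + 3Q + 13, so Q_t = 7.5556. Buyers pay P_b = 92.6667; sellers receive P_s = P_b - 13 = 79.6667.
Deadweight loss is the triangle between the curves from Q_t to Q*: (1/2)(10.4444 - 7.5556)(13) = 18.7778.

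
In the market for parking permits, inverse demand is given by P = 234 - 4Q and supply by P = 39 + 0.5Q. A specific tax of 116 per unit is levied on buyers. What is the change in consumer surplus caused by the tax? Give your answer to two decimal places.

Pre-tax equilibrium: 234 - 4Q = 39 + 0.5Q gives Q* = 43.3333, P* = 60.6667.
With the tax, buyers' net willingness to pay falls by 116: (234 - 116) - 4Q = 39 + 0.5Q, so Q_t = 17.5556. Buyers pay P_b = 163.7778; sellers receive P_s = P_b - 116 = 47.7778.
CS falls from (1/2)(43.3333)(173.3333) = 3755.5556 to (1/2)(17.5556)(70.2222) = 616.3951, a change of -3139.1605.

-3139.16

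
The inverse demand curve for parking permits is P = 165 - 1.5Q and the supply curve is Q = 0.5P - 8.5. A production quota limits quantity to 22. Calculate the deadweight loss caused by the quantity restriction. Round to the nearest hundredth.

Rewriting supply in inverse form: P = 17 + 2Q.
Unrestricted equilibrium: Q* = (165 - 17)/(1.5 + 2) = 42.2857.
At Q = 22 the demand price is 165 - 1.5(22) = 132 and the supply price is 17 + 2(22) = 61.
DWL = (1/2)(gap between curves at 22) x (Q* - 22) = (1/2)(71)(20.2857) = 720.1429.

720.14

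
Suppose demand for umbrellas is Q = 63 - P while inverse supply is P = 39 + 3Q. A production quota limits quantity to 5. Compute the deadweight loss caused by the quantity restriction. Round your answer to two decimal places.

Rewriting demand in inverse form: P = 63 - Q.
Unrestricted equilibrium: Q* = (63 - 39)/(1 + 3) = 6.
At Q = 5 the demand price is 63 - (5) = 58 and the supply price is 39 + 3(5) = 54.
DWL = (1/2)(gap between curves at 5) x (Q* - 5) = (1/2)(4)(1) = 2.

2.00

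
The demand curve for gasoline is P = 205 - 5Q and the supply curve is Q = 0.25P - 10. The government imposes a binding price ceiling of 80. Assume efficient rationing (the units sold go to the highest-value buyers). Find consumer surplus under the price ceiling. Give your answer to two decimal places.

Rewriting supply in inverse form: P = 40 + 4Q.
Without the control, 205 - 5Q = 40 + 4Q so Q* = 18.3333 and P* = 113.3333.
At the ceiling price 80, quantity supplied is (80 - 40)/4 = 10; supply is the short side, so Q = 10 trades at P = 80.
The demand price at Q = 10 is 155. CS is the trapezoid between demand and 80 over [0, 10]: (1/2)[(205 - 80) + (155 - 80)](10) = 1000.

1000.00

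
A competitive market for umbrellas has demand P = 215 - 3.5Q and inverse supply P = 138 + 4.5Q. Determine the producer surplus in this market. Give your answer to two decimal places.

Equilibrium: 215 - 3.5Q = 138 + 4.5Q, so Q* = 9.625 and P* = 181.3125.
The supply curve's price intercept is 138, so PS = (1/2)(Q*)(P* - 138) = (1/2)(9.625)(43.3125) = 208.4414.

208.44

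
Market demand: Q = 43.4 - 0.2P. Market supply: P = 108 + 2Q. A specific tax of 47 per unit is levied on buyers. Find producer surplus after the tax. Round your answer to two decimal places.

Rewriting demand in inverse form: P = 217 - 5Q.
Pre-tax equilibrium: 217 - 5Q = 108 + 2Q gives Q* = 15.5714, P* = 139.1429.
With the tax, buyers' net willingness to pay falls by 47: (217 - 47) - 5Q = 108 + 2Q, so Q_t = 8.8571. Buyers pay P_b = 172.7143; sellers receive P_s = P_b - 47 = 125.7143.
PS = (1/2)(Q_t)(P_s - 108) = (1/2)(8.8571)(17.7143) = 78.449.

78.45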